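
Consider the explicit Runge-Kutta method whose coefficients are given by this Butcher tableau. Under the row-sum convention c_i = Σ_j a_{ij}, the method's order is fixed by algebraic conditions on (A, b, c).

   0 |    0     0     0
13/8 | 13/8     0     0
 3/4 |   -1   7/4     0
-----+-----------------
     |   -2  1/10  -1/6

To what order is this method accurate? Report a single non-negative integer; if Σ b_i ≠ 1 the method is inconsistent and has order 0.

0

b = (-2, 1/10, -1/6)
c = (0, 13/8, 3/4)
Ac = (0, 0, 91/32)
Σ b_i: (-2)·1 + 1/10·1 + (-1/6)·1 = -31/15 ≠ 1 ⇒ order 0.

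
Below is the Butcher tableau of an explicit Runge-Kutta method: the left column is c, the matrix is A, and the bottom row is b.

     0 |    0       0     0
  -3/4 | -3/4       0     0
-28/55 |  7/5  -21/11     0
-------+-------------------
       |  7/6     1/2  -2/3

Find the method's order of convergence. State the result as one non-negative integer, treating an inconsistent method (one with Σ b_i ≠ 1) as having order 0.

1

b = (7/6, 1/2, -2/3)
c = (0, -3/4, -28/55)
Ac = (0, 0, 63/44)
Σ b_i: 7/6·1 + 1/2·1 + (-2/3)·1 = 1 ✓
b·c: 1/2·(-3/4) + (-2/3)·(-28/55) = -47/1320 ≠ 1/2 ⇒ order 1.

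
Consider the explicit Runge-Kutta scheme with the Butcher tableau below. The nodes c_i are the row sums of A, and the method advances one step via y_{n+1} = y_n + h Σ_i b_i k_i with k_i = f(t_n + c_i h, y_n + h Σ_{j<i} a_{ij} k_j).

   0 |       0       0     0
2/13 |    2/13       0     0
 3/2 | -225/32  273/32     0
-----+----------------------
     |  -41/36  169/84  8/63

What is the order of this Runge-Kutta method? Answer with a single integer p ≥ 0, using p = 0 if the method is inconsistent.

b = (-41/36, 169/84, 8/63)
c = (0, 2/13, 3/2)
Ac = (0, 0, 21/16)
Σ b_i: (-41/36)·1 + 169/84·1 + 8/63·1 = 1 ✓
b·c: 169/84·2/13 + 8/63·3/2 = 1/2 ✓
b·c²: 169/84·4/169 + 8/63·9/4 = 1/3 ✓
b·Ac: 8/63·21/16 = 1/6 ✓; 3 stages ⇒ order 3.

3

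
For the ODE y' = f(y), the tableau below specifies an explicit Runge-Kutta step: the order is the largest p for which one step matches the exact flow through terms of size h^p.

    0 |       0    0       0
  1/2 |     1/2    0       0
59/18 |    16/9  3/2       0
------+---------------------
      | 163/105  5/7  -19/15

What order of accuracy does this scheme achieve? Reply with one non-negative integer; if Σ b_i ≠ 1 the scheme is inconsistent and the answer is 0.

1

b = (163/105, 5/7, -19/15)
c = (0, 1/2, 59/18)
Ac = (0, 0, 3/4)
Σ b_i: 163/105·1 + 5/7·1 + (-19/15)·1 = 1 ✓
b·c: 5/7·1/2 + (-19/15)·59/18 = -3586/945 ≠ 1/2 ⇒ order 1.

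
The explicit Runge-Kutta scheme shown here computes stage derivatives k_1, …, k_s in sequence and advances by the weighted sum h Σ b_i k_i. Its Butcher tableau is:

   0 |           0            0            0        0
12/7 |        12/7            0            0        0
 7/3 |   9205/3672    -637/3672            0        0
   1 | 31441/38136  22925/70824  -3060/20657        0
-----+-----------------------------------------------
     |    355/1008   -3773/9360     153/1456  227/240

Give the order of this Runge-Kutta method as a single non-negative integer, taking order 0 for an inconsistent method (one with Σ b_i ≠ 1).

4

b = (355/1008, -3773/9360, 153/1456, 227/240)
c = (0, 12/7, 7/3, 1)
Ac = (0, 0, -91/306, 95/454)
Σ b_i: 355/1008·1 + (-3773/9360)·1 + 153/1456·1 + 227/240·1 = 1 ✓
b·c: (-3773/9360)·12/7 + 153/1456·7/3 + 227/240·1 = 1/2 ✓
b·c²: (-3773/9360)·144/49 + 153/1456·49/9 + 227/240·1 = 1/3 ✓
b·Ac: 153/1456·(-91/306) + 227/240·95/454 = 1/6 ✓
b·c³: (-3773/9360)·1728/343 + 153/1456·343/27 + 227/240·1 = 1/4 ✓
b·(c∘Ac): 153/1456·(-637/918) + 227/240·95/454 = 1/8 ✓
b·Ac²: 153/1456·(-26/51) + 227/240·230/1589 = 1/12 ✓
b·A²c: 227/240·10/227 = 1/24 ✓; 4 stages ⇒ order 4.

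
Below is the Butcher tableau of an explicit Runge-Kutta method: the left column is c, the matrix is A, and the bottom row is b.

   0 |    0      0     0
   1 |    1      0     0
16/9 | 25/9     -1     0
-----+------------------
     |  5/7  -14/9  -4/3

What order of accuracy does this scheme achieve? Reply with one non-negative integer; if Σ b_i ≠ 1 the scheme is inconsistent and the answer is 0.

0

b = (5/7, -14/9, -4/3)
c = (0, 1, 16/9)
Ac = (0, 0, -1)
Σ b_i: 5/7·1 + (-14/9)·1 + (-4/3)·1 = -137/63 ≠ 1 ⇒ order 0.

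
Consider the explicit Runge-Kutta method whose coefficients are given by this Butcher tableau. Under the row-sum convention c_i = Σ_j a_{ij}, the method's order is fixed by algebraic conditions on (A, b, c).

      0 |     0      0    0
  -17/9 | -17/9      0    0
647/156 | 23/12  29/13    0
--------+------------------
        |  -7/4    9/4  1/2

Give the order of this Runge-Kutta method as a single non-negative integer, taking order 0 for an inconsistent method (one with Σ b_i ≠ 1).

1

b = (-7/4, 9/4, 1/2)
c = (0, -17/9, 647/156)
Ac = (0, 0, -493/117)
Σ b_i: (-7/4)·1 + 9/4·1 + 1/2·1 = 1 ✓
b·c: 9/4·(-17/9) + 1/2·647/156 = -679/312 ≠ 1/2 ⇒ order 1.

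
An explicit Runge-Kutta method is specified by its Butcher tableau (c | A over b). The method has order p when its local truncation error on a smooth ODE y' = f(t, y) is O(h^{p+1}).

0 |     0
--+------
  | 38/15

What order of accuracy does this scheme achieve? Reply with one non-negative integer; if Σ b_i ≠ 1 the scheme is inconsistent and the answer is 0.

b = (38/15)
c = (0)
Σ b_i: 38/15·1 = 38/15 ≠ 1 ⇒ order 0.

0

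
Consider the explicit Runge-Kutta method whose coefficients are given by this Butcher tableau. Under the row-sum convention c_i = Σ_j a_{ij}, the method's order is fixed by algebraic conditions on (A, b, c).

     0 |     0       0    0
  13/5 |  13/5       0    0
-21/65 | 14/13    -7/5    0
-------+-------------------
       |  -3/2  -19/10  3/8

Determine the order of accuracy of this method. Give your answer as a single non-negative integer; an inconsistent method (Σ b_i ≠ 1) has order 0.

b = (-3/2, -19/10, 3/8)
c = (0, 13/5, -21/65)
Ac = (0, 0, -91/25)
Σ b_i: (-3/2)·1 + (-19/10)·1 + 3/8·1 = -121/40 ≠ 1 ⇒ order 0.

0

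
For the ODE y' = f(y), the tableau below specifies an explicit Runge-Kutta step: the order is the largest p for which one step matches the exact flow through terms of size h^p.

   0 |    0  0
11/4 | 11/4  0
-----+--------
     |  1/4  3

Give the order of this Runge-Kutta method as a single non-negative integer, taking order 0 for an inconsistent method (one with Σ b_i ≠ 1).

b = (1/4, 3)
c = (0, 11/4)
Σ b_i: 1/4·1 + 3·1 = 13/4 ≠ 1 ⇒ order 0.

0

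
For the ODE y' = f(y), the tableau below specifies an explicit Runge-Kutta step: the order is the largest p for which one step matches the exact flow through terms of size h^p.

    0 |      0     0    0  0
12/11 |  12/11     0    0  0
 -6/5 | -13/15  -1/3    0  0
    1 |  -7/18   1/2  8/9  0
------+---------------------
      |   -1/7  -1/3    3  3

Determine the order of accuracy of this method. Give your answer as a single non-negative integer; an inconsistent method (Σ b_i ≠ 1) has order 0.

b = (-1/7, -1/3, 3, 3)
c = (0, 12/11, -6/5, 1)
Ac = (0, 0, -4/11, -86/165)
Σ b_i: (-1/7)·1 + (-1/3)·1 + 3·1 + 3·1 = 116/21 ≠ 1 ⇒ order 0.

0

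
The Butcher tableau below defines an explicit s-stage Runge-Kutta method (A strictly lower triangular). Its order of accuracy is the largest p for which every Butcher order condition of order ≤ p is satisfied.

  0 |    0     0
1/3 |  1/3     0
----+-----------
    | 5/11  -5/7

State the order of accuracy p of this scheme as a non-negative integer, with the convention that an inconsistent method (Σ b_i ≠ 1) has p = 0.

0

b = (5/11, -5/7)
c = (0, 1/3)
Σ b_i: 5/11·1 + (-5/7)·1 = -20/77 ≠ 1 ⇒ order 0.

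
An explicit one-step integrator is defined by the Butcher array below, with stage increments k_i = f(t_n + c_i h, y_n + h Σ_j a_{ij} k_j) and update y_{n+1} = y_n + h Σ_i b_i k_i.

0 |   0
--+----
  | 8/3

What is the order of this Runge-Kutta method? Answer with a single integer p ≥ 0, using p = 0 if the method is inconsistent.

b = (8/3)
c = (0)
Σ b_i: 8/3·1 = 8/3 ≠ 1 ⇒ order 0.

0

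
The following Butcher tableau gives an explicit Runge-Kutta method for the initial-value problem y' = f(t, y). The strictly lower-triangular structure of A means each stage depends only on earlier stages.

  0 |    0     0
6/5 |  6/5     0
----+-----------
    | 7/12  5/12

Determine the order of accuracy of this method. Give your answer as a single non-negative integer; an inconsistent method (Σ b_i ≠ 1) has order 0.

2

b = (7/12, 5/12)
c = (0, 6/5)
Σ b_i: 7/12·1 + 5/12·1 = 1 ✓
b·c: 5/12·6/5 = 1/2 ✓; 2 stages ⇒ order 2.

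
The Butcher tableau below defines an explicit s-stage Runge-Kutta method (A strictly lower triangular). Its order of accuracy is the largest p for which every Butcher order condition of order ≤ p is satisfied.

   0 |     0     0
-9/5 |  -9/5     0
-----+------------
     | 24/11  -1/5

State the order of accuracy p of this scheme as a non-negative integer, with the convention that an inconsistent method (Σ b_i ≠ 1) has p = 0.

b = (24/11, -1/5)
c = (0, -9/5)
Σ b_i: 24/11·1 + (-1/5)·1 = 109/55 ≠ 1 ⇒ order 0.

0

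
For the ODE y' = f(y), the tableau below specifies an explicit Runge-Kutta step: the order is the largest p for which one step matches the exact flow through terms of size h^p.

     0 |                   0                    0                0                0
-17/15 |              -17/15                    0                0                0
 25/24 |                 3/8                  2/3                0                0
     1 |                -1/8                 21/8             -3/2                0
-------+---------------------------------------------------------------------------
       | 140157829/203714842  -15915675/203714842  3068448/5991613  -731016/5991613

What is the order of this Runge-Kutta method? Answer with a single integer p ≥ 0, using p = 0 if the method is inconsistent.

b = (140157829/203714842, -15915675/203714842, 3068448/5991613, -731016/5991613)
c = (0, -17/15, 25/24, 1)
Ac = (0, 0, -34/45, -363/80)
Σ b_i: 140157829/203714842·1 + (-15915675/203714842)·1 + 3068448/5991613·1 + (-731016/5991613)·1 = 1 ✓
b·c: (-15915675/203714842)·(-17/15) + 3068448/5991613·25/24 + (-731016/5991613)·1 = 1/2 ✓
b·c²: (-15915675/203714842)·289/225 + 3068448/5991613·625/576 + (-731016/5991613)·1 = 1/3 ✓
b·Ac: 3068448/5991613·(-34/45) + (-731016/5991613)·(-363/80) = 1/6 ✓
b·c³: (-15915675/203714842)·(-4913/3375) + 3068448/5991613·15625/13824 + (-731016/5991613)·1 = 2461405063/4313961360 ≠ 1/4 ⇒ order 3.
b·(c∘Ac): 3068448/5991613·(-85/108) + (-731016/5991613)·(-363/80) = 81180259/539245170 ≠ 1/8
b·Ac²: 3068448/5991613·578/675 + (-731016/5991613)·5581/3200 = 973845407/4313961360 ≠ 1/12
b·A²c: (-731016/5991613)·17/15 = -4142424/29958065 ≠ 1/24

3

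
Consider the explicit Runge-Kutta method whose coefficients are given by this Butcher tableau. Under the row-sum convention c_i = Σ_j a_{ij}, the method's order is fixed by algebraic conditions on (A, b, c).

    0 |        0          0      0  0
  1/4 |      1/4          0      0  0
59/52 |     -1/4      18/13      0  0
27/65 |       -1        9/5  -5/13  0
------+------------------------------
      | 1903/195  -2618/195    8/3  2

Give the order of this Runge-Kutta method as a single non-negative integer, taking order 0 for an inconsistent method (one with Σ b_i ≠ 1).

b = (1903/195, -2618/195, 8/3, 2)
c = (0, 1/4, 59/52, 27/65)
Ac = (0, 0, 9/26, 23/1690)
Σ b_i: 1903/195·1 + (-2618/195)·1 + 8/3·1 + 2·1 = 1 ✓
b·c: (-2618/195)·1/4 + 8/3·59/52 + 2·27/65 = 1/2 ✓
b·c²: (-2618/195)·1/16 + 8/3·3481/2704 + 2·729/4225 = 298007/101400 ≠ 1/3 ⇒ order 2.
b·Ac: 8/3·9/26 + 2·23/1690 = 803/845 ≠ 1/6

2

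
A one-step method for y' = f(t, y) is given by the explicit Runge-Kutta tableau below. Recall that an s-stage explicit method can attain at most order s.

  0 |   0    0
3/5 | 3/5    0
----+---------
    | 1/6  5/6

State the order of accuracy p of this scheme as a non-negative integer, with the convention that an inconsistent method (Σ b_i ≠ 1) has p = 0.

b = (1/6, 5/6)
c = (0, 3/5)
Σ b_i: 1/6·1 + 5/6·1 = 1 ✓
b·c: 5/6·3/5 = 1/2 ✓; 2 stages ⇒ order 2.

2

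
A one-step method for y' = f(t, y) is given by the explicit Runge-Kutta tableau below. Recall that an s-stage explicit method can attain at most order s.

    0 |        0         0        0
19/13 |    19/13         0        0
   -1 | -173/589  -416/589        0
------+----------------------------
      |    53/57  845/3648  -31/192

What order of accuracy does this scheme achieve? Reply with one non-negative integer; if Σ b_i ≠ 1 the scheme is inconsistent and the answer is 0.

b = (53/57, 845/3648, -31/192)
c = (0, 19/13, -1)
Ac = (0, 0, -32/31)
Σ b_i: 53/57·1 + 845/3648·1 + (-31/192)·1 = 1 ✓
b·c: 845/3648·19/13 + (-31/192)·(-1) = 1/2 ✓
b·c²: 845/3648·361/169 + (-31/192)·1 = 1/3 ✓
b·Ac: (-31/192)·(-32/31) = 1/6 ✓; 3 stages ⇒ order 3.

3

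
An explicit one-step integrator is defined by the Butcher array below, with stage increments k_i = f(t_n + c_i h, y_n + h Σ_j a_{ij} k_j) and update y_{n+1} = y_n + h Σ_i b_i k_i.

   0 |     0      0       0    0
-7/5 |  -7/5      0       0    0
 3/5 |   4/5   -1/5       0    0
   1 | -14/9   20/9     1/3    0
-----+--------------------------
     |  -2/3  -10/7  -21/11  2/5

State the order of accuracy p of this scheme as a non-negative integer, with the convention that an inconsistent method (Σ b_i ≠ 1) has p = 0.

0

b = (-2/3, -10/7, -21/11, 2/5)
c = (0, -7/5, 3/5, 1)
Ac = (0, 0, 7/25, -131/45)
Σ b_i: (-2/3)·1 + (-10/7)·1 + (-21/11)·1 + 2/5·1 = -4163/1155 ≠ 1 ⇒ order 0.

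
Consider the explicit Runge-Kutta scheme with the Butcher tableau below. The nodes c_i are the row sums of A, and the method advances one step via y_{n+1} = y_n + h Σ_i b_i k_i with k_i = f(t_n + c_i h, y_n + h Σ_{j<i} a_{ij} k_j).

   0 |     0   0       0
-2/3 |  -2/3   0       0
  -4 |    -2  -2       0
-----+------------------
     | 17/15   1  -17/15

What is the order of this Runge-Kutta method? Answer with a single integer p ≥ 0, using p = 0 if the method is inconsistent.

1

b = (17/15, 1, -17/15)
c = (0, -2/3, -4)
Ac = (0, 0, 4/3)
Σ b_i: 17/15·1 + 1·1 + (-17/15)·1 = 1 ✓
b·c: 1·(-2/3) + (-17/15)·(-4) = 58/15 ≠ 1/2 ⇒ order 1.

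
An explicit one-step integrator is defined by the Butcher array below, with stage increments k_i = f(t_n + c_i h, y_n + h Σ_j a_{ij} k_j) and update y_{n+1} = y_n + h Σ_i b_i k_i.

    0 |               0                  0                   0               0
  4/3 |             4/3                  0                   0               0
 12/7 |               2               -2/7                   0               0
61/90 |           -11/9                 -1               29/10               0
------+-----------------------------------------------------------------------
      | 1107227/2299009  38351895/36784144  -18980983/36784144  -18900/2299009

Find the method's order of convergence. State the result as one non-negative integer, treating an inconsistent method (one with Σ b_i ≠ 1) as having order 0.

b = (1107227/2299009, 38351895/36784144, -18980983/36784144, -18900/2299009)
c = (0, 4/3, 12/7, 61/90)
Ac = (0, 0, -8/21, 382/105)
Σ b_i: 1107227/2299009·1 + 38351895/36784144·1 + (-18980983/36784144)·1 + (-18900/2299009)·1 = 1 ✓
b·c: 38351895/36784144·4/3 + (-18980983/36784144)·12/7 + (-18900/2299009)·61/90 = 1/2 ✓
b·c²: 38351895/36784144·16/9 + (-18980983/36784144)·144/49 + (-18900/2299009)·3721/8100 = 1/3 ✓
b·Ac: (-18980983/36784144)·(-8/21) + (-18900/2299009)·382/105 = 1/6 ✓
b·c³: 38351895/36784144·64/27 + (-18980983/36784144)·1728/343 + (-18900/2299009)·226981/729000 = -568213189/4345127010 ≠ 1/4 ⇒ order 3.
b·(c∘Ac): (-18980983/36784144)·(-32/49) + (-18900/2299009)·11651/4725 = 728130/2299009 ≠ 1/8
b·Ac²: (-18980983/36784144)·(-32/63) + (-18900/2299009)·14872/2205 = 29931086/144837567 ≠ 1/12
b·A²c: (-18900/2299009)·(-116/105) = 20880/2299009 ≠ 1/24

3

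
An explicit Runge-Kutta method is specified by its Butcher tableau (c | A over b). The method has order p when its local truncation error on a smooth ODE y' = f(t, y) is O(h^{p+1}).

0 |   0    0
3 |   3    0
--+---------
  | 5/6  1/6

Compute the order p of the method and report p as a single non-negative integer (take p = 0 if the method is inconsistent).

b = (5/6, 1/6)
c = (0, 3)
Σ b_i: 5/6·1 + 1/6·1 = 1 ✓
b·c: 1/6·3 = 1/2 ✓; 2 stages ⇒ order 2.

2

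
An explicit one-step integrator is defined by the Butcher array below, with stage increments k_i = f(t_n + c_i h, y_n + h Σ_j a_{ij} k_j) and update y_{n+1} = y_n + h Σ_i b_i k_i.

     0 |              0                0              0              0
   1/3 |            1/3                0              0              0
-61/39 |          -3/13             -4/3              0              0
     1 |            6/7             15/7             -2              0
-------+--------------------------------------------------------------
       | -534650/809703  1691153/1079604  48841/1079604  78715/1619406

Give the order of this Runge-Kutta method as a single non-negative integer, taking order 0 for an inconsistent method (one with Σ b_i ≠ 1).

b = (-534650/809703, 1691153/1079604, 48841/1079604, 78715/1619406)
c = (0, 1/3, -61/39, 1)
Ac = (0, 0, -4/9, 1049/273)
Σ b_i: (-534650/809703)·1 + 1691153/1079604·1 + 48841/1079604·1 + 78715/1619406·1 = 1 ✓
b·c: 1691153/1079604·1/3 + 48841/1079604·(-61/39) + 78715/1619406·1 = 1/2 ✓
b·c²: 1691153/1079604·1/9 + 48841/1079604·3721/1521 + 78715/1619406·1 = 1/3 ✓
b·Ac: 48841/1079604·(-4/9) + 78715/1619406·1049/273 = 1/6 ✓
b·c³: 1691153/1079604·1/27 + 48841/1079604·(-226981/59319) + 78715/1619406·1 = -12596605/189470502 ≠ 1/4 ⇒ order 3.
b·(c∘Ac): 48841/1079604·244/351 + 78715/1619406·1049/273 = 3180509/14574654 ≠ 1/8
b·Ac²: 48841/1079604·(-4/27) + 78715/1619406·(-49559/10647) = -44138401/189470502 ≠ 1/12
b·A²c: 78715/1619406·8/9 = 314860/7287327 ≠ 1/24

3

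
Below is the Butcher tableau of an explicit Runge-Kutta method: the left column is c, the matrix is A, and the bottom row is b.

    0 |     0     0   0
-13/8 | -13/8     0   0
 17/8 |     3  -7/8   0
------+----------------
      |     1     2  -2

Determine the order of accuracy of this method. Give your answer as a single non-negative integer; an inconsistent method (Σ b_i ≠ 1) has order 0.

1

b = (1, 2, -2)
c = (0, -13/8, 17/8)
Ac = (0, 0, 91/64)
Σ b_i: 1·1 + 2·1 + (-2)·1 = 1 ✓
b·c: 2·(-13/8) + (-2)·17/8 = -15/2 ≠ 1/2 ⇒ order 1.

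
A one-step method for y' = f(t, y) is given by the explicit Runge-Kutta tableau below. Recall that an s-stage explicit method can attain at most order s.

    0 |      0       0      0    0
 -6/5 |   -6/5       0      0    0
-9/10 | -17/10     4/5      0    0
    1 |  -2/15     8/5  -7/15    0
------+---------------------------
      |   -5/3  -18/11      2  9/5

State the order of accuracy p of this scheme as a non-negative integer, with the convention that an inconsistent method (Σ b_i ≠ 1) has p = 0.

0

b = (-5/3, -18/11, 2, 9/5)
c = (0, -6/5, -9/10, 1)
Ac = (0, 0, -24/25, -3/2)
Σ b_i: (-5/3)·1 + (-18/11)·1 + 2·1 + 9/5·1 = 82/165 ≠ 1 ⇒ order 0.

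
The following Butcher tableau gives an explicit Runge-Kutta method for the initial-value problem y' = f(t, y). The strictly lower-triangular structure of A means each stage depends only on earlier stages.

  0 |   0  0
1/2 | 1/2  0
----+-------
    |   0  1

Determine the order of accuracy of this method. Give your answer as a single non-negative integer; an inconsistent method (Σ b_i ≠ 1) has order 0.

b = (0, 1)
c = (0, 1/2)
Σ b_i: 1·1 = 1 ✓
b·c: 1·1/2 = 1/2 ✓; 2 stages ⇒ order 2.

2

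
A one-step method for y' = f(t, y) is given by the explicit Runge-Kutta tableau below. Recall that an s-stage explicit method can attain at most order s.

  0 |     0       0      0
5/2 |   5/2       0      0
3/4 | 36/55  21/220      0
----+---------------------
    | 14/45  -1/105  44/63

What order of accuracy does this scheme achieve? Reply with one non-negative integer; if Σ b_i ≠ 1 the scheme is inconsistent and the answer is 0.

b = (14/45, -1/105, 44/63)
c = (0, 5/2, 3/4)
Ac = (0, 0, 21/88)
Σ b_i: 14/45·1 + (-1/105)·1 + 44/63·1 = 1 ✓
b·c: (-1/105)·5/2 + 44/63·3/4 = 1/2 ✓
b·c²: (-1/105)·25/4 + 44/63·9/16 = 1/3 ✓
b·Ac: 44/63·21/88 = 1/6 ✓; 3 stages ⇒ order 3.

3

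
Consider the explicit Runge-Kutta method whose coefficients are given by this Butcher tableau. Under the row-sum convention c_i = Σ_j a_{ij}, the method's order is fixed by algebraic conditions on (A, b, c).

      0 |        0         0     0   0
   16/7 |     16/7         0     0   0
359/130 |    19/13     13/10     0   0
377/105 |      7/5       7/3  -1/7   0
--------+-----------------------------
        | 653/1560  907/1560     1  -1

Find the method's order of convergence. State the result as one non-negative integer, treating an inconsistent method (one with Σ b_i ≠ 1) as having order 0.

2

b = (653/1560, 907/1560, 1, -1)
c = (0, 16/7, 359/130, 377/105)
Ac = (0, 0, 104/35, 13483/2730)
Σ b_i: 653/1560·1 + 907/1560·1 + 1·1 + (-1)·1 = 1 ✓
b·c: 907/1560·16/7 + 1·359/130 + (-1)·377/105 = 1/2 ✓
b·c²: 907/1560·256/49 + 1·128881/16900 + (-1)·142129/11025 = -16603963/7452900 ≠ 1/3 ⇒ order 2.
b·Ac: 1·104/35 + (-1)·13483/2730 = -5371/2730 ≠ 1/6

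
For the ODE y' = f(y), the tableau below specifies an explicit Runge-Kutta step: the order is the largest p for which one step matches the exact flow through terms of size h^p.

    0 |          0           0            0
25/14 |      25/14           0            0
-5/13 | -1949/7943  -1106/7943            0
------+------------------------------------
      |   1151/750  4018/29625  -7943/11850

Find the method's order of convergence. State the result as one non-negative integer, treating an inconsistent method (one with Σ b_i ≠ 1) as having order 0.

3

b = (1151/750, 4018/29625, -7943/11850)
c = (0, 25/14, -5/13)
Ac = (0, 0, -1975/7943)
Σ b_i: 1151/750·1 + 4018/29625·1 + (-7943/11850)·1 = 1 ✓
b·c: 4018/29625·25/14 + (-7943/11850)·(-5/13) = 1/2 ✓
b·c²: 4018/29625·625/196 + (-7943/11850)·25/169 = 1/3 ✓
b·Ac: (-7943/11850)·(-1975/7943) = 1/6 ✓; 3 stages ⇒ order 3.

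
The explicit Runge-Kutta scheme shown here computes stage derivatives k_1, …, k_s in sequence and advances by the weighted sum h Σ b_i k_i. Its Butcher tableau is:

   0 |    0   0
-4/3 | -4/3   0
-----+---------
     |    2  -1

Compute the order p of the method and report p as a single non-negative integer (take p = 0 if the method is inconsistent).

b = (2, -1)
c = (0, -4/3)
Σ b_i: 2·1 + (-1)·1 = 1 ✓
b·c: (-1)·(-4/3) = 4/3 ≠ 1/2 ⇒ order 1.

1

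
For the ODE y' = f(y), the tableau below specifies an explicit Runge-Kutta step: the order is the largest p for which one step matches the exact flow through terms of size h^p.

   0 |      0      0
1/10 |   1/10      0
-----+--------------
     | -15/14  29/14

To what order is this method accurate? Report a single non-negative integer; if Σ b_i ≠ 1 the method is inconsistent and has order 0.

1

b = (-15/14, 29/14)
c = (0, 1/10)
Σ b_i: (-15/14)·1 + 29/14·1 = 1 ✓
b·c: 29/14·1/10 = 29/140 ≠ 1/2 ⇒ order 1.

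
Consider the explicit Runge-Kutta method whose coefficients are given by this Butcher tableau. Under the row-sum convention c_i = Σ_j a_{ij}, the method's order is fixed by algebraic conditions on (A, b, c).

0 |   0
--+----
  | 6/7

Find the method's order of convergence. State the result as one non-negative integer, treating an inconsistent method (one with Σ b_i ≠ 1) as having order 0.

0

b = (6/7)
c = (0)
Σ b_i: 6/7·1 = 6/7 ≠ 1 ⇒ order 0.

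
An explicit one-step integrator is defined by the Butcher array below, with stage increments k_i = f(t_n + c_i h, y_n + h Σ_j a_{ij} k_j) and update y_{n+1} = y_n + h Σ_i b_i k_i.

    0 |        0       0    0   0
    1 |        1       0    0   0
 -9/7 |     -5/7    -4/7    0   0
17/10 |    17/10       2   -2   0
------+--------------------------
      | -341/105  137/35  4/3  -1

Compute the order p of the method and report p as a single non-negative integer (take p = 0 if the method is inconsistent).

2

b = (-341/105, 137/35, 4/3, -1)
c = (0, 1, -9/7, 17/10)
Ac = (0, 0, -4/7, 32/7)
Σ b_i: (-341/105)·1 + 137/35·1 + 4/3·1 + (-1)·1 = 1 ✓
b·c: 137/35·1 + 4/3·(-9/7) + (-1)·17/10 = 1/2 ✓
b·c²: 137/35·1 + 4/3·81/49 + (-1)·289/100 = 15819/4900 ≠ 1/3 ⇒ order 2.
b·Ac: 4/3·(-4/7) + (-1)·32/7 = -16/3 ≠ 1/6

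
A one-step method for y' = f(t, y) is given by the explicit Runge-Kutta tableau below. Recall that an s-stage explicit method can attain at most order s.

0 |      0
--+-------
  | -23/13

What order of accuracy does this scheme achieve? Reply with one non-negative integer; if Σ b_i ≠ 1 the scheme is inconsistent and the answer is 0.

b = (-23/13)
c = (0)
Σ b_i: (-23/13)·1 = -23/13 ≠ 1 ⇒ order 0.

0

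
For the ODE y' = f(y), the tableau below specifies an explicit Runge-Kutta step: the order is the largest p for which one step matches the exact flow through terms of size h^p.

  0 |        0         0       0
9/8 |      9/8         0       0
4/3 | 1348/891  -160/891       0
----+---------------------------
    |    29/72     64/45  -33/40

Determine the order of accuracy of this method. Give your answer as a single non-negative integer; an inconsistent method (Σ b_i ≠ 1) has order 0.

b = (29/72, 64/45, -33/40)
c = (0, 9/8, 4/3)
Ac = (0, 0, -20/99)
Σ b_i: 29/72·1 + 64/45·1 + (-33/40)·1 = 1 ✓
b·c: 64/45·9/8 + (-33/40)·4/3 = 1/2 ✓
b·c²: 64/45·81/64 + (-33/40)·16/9 = 1/3 ✓
b·Ac: (-33/40)·(-20/99) = 1/6 ✓; 3 stages ⇒ order 3.

3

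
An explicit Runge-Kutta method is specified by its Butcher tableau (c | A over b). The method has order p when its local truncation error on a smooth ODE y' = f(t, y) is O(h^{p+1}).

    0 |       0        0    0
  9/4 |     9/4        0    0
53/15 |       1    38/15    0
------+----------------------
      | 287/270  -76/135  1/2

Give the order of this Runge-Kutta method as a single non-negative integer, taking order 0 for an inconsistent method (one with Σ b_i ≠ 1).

2

b = (287/270, -76/135, 1/2)
c = (0, 9/4, 53/15)
Ac = (0, 0, 57/10)
Σ b_i: 287/270·1 + (-76/135)·1 + 1/2·1 = 1 ✓
b·c: (-76/135)·9/4 + 1/2·53/15 = 1/2 ✓
b·c²: (-76/135)·81/16 + 1/2·2809/225 = 3053/900 ≠ 1/3 ⇒ order 2.
b·Ac: 1/2·57/10 = 57/20 ≠ 1/6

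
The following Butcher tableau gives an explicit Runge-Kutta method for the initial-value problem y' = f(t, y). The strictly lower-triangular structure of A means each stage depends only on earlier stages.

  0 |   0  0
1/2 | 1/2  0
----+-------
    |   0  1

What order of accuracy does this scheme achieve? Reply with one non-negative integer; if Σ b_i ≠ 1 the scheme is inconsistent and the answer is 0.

2

b = (0, 1)
c = (0, 1/2)
Σ b_i: 1·1 = 1 ✓
b·c: 1·1/2 = 1/2 ✓; 2 stages ⇒ order 2.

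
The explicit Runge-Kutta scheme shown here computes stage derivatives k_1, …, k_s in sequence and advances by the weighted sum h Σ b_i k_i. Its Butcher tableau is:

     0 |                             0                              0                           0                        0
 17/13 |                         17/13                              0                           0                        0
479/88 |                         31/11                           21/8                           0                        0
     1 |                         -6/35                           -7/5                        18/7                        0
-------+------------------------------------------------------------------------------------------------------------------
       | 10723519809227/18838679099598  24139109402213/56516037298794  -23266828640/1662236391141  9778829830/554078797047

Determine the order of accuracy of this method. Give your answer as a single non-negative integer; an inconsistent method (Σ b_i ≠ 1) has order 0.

3

b = (10723519809227/18838679099598, 24139109402213/56516037298794, -23266828640/1662236391141, 9778829830/554078797047)
c = (0, 17/13, 479/88, 1)
Ac = (0, 0, 357/104, 243563/20020)
Σ b_i: 10723519809227/18838679099598·1 + 24139109402213/56516037298794·1 + (-23266828640/1662236391141)·1 + 9778829830/554078797047·1 = 1 ✓
b·c: 24139109402213/56516037298794·17/13 + (-23266828640/1662236391141)·479/88 + 9778829830/554078797047·1 = 1/2 ✓
b·c²: 24139109402213/56516037298794·289/169 + (-23266828640/1662236391141)·229441/7744 + 9778829830/554078797047·1 = 1/3 ✓
b·Ac: (-23266828640/1662236391141)·357/104 + 9778829830/554078797047·243563/20020 = 1/6 ✓
b·c³: 24139109402213/56516037298794·4913/2197 + (-23266828640/1662236391141)·109902239/681472 + 9778829830/554078797047·1 = -1628508431582827/1267732287643536 ≠ 1/4 ⇒ order 3.
b·(c∘Ac): (-23266828640/1662236391141)·171003/9152 + 9778829830/554078797047·243563/20020 = -337254845684/7203024361611 ≠ 1/8
b·Ac²: (-23266828640/1662236391141)·6069/1352 + 9778829830/554078797047·1690067413/22902880 = 523794081147433/422577429214512 ≠ 1/12
b·A²c: 9778829830/554078797047·459/52 = 249360160665/1600672080358 ≠ 1/24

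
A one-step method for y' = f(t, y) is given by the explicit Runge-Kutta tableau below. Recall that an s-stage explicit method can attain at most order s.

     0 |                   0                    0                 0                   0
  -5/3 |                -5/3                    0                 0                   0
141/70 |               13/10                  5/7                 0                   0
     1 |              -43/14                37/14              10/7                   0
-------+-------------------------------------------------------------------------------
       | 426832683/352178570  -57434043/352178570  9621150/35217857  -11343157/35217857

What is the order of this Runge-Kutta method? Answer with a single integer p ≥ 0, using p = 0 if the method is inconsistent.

3

b = (426832683/352178570, -57434043/352178570, 9621150/35217857, -11343157/35217857)
c = (0, -5/3, 141/70, 1)
Ac = (0, 0, -25/21, -449/294)
Σ b_i: 426832683/352178570·1 + (-57434043/352178570)·1 + 9621150/35217857·1 + (-11343157/35217857)·1 = 1 ✓
b·c: (-57434043/352178570)·(-5/3) + 9621150/35217857·141/70 + (-11343157/35217857)·1 = 1/2 ✓
b·c²: (-57434043/352178570)·25/9 + 9621150/35217857·19881/4900 + (-11343157/35217857)·1 = 1/3 ✓
b·Ac: 9621150/35217857·(-25/21) + (-11343157/35217857)·(-449/294) = 1/6 ✓
b·c³: (-57434043/352178570)·(-125/27) + 9621150/35217857·2803221/343000 + (-11343157/35217857)·1 = 16897864819/6339214260 ≠ 1/4 ⇒ order 3.
b·(c∘Ac): 9621150/35217857·(-235/98) + (-11343157/35217857)·(-449/294) = -34486393/211307142 ≠ 1/8
b·Ac²: 9621150/35217857·125/63 + (-11343157/35217857)·202777/15435 = -40928237311/11093624955 ≠ 1/12
b·A²c: (-11343157/35217857)·(-250/147) = 57873250/105653571 ≠ 1/24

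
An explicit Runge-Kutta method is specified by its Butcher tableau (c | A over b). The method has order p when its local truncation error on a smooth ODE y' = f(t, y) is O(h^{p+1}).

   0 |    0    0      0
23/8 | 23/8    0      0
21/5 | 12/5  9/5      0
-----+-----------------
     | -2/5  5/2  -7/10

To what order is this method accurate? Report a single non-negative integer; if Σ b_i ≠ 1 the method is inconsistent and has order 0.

0

b = (-2/5, 5/2, -7/10)
c = (0, 23/8, 21/5)
Ac = (0, 0, 207/40)
Σ b_i: (-2/5)·1 + 5/2·1 + (-7/10)·1 = 7/5 ≠ 1 ⇒ order 0.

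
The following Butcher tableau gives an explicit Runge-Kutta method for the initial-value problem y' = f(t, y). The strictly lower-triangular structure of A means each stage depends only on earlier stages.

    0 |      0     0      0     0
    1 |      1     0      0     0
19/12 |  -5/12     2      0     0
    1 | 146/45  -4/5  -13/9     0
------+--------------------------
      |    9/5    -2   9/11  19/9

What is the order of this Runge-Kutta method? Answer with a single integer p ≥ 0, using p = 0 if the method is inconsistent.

b = (9/5, -2, 9/11, 19/9)
c = (0, 1, 19/12, 1)
Ac = (0, 0, 2, -1667/540)
Σ b_i: 9/5·1 + (-2)·1 + 9/11·1 + 19/9·1 = 1351/495 ≠ 1 ⇒ order 0.

0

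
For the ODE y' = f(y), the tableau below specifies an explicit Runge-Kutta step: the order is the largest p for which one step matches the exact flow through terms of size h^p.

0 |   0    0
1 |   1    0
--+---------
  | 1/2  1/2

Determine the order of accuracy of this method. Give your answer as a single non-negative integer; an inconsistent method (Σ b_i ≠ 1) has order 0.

b = (1/2, 1/2)
c = (0, 1)
Σ b_i: 1/2·1 + 1/2·1 = 1 ✓
b·c: 1/2·1 = 1/2 ✓; 2 stages ⇒ order 2.

2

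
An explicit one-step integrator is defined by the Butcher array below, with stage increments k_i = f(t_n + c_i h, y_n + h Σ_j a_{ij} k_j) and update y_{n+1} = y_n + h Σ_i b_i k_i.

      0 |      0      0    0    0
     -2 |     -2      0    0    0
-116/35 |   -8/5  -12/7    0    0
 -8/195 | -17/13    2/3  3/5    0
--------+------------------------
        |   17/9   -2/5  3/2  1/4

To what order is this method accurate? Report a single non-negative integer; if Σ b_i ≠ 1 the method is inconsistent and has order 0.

0

b = (17/9, -2/5, 3/2, 1/4)
c = (0, -2, -116/35, -8/195)
Ac = (0, 0, 24/7, -1744/525)
Σ b_i: 17/9·1 + (-2/5)·1 + 3/2·1 + 1/4·1 = 583/180 ≠ 1 ⇒ order 0.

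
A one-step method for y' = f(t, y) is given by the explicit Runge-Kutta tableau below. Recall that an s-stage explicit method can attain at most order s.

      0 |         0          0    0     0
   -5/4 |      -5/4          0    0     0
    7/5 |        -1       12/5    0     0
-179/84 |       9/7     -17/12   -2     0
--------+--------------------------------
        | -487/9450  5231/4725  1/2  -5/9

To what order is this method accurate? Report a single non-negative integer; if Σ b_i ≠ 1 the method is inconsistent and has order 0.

b = (-487/9450, 5231/4725, 1/2, -5/9)
c = (0, -5/4, 7/5, -179/84)
Ac = (0, 0, -3, -247/240)
Σ b_i: (-487/9450)·1 + 5231/4725·1 + 1/2·1 + (-5/9)·1 = 1 ✓
b·c: 5231/4725·(-5/4) + 1/2·7/5 + (-5/9)·(-179/84) = 1/2 ✓
b·c²: 5231/4725·25/16 + 1/2·49/25 + (-5/9)·32041/7056 = 148499/793800 ≠ 1/3 ⇒ order 2.
b·Ac: 1/2·(-3) + (-5/9)·(-247/240) = -401/432 ≠ 1/6

2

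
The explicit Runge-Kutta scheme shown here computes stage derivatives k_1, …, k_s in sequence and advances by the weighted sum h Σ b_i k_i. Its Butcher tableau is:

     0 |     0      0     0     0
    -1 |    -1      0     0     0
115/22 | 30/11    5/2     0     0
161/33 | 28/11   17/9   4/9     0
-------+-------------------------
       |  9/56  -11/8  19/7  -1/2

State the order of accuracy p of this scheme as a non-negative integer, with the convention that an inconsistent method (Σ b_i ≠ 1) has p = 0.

b = (9/56, -11/8, 19/7, -1/2)
c = (0, -1, 115/22, 161/33)
Ac = (0, 0, -5/2, 43/99)
Σ b_i: 9/56·1 + (-11/8)·1 + 19/7·1 + (-1/2)·1 = 1 ✓
b·c: (-11/8)·(-1) + 19/7·115/22 + (-1/2)·161/33 = 24253/1848 ≠ 1/2 ⇒ order 1.

1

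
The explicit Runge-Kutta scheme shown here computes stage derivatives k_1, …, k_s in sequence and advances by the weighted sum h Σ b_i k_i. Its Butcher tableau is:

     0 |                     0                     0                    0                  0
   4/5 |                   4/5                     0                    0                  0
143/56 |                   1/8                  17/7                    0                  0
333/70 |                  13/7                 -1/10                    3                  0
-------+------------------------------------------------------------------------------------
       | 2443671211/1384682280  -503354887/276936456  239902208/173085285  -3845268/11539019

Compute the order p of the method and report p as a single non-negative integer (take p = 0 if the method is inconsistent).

3

b = (2443671211/1384682280, -503354887/276936456, 239902208/173085285, -3845268/11539019)
c = (0, 4/5, 143/56, 333/70)
Ac = (0, 0, 68/35, 10613/1400)
Σ b_i: 2443671211/1384682280·1 + (-503354887/276936456)·1 + 239902208/173085285·1 + (-3845268/11539019)·1 = 1 ✓
b·c: (-503354887/276936456)·4/5 + 239902208/173085285·143/56 + (-3845268/11539019)·333/70 = 1/2 ✓
b·c²: (-503354887/276936456)·16/25 + 239902208/173085285·20449/3136 + (-3845268/11539019)·110889/4900 = 1/3 ✓
b·Ac: 239902208/173085285·68/35 + (-3845268/11539019)·10613/1400 = 1/6 ✓
b·c³: (-503354887/276936456)·64/125 + 239902208/173085285·2924207/175616 + (-3845268/11539019)·36926037/343000 = -1940338931733/141352982750 ≠ 1/4 ⇒ order 3.
b·(c∘Ac): 239902208/173085285·2431/490 + (-3845268/11539019)·3534129/98000 = -88984330351/17308528500 ≠ 1/8
b·Ac²: 239902208/173085285·272/175 + (-3845268/11539019)·7643287/392000 = -84197053271/19385551920 ≠ 1/12
b·A²c: (-3845268/11539019)·204/35 = -112062096/57695095 ≠ 1/24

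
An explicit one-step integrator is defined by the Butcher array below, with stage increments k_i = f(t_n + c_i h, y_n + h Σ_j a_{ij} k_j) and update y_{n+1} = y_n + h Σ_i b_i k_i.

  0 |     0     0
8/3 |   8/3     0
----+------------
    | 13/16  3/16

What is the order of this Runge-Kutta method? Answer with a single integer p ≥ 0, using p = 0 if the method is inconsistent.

2

b = (13/16, 3/16)
c = (0, 8/3)
Σ b_i: 13/16·1 + 3/16·1 = 1 ✓
b·c: 3/16·8/3 = 1/2 ✓; 2 stages ⇒ order 2.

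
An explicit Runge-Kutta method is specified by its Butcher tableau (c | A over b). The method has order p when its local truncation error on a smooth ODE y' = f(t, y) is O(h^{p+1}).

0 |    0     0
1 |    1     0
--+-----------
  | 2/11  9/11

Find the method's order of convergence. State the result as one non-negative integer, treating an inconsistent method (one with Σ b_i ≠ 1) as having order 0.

1

b = (2/11, 9/11)
c = (0, 1)
Σ b_i: 2/11·1 + 9/11·1 = 1 ✓
b·c: 9/11·1 = 9/11 ≠ 1/2 ⇒ order 1.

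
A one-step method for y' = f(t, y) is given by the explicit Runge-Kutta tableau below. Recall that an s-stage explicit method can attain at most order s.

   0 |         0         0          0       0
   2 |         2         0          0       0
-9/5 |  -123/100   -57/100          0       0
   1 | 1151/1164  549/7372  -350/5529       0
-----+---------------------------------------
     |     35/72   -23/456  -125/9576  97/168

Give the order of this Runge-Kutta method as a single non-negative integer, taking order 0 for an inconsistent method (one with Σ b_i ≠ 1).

b = (35/72, -23/456, -125/9576, 97/168)
c = (0, 2, -9/5, 1)
Ac = (0, 0, -57/50, 51/194)
Σ b_i: 35/72·1 + (-23/456)·1 + (-125/9576)·1 + 97/168·1 = 1 ✓
b·c: (-23/456)·2 + (-125/9576)·(-9/5) + 97/168·1 = 1/2 ✓
b·c²: (-23/456)·4 + (-125/9576)·81/25 + 97/168·1 = 1/3 ✓
b·Ac: (-125/9576)·(-57/50) + 97/168·51/194 = 1/6 ✓
b·c³: (-23/456)·8 + (-125/9576)·(-729/125) + 97/168·1 = 1/4 ✓
b·(c∘Ac): (-125/9576)·513/250 + 97/168·51/194 = 1/8 ✓
b·Ac²: (-125/9576)·(-57/25) + 97/168·9/97 = 1/12 ✓
b·A²c: 97/168·7/97 = 1/24 ✓; 4 stages ⇒ order 4.

4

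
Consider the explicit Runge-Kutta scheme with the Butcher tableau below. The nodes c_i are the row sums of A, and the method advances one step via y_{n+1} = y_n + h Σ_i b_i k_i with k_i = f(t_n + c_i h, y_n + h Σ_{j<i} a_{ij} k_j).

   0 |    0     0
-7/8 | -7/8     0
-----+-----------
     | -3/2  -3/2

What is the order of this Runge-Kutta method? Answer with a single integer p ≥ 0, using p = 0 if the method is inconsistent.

0

b = (-3/2, -3/2)
c = (0, -7/8)
Σ b_i: (-3/2)·1 + (-3/2)·1 = -3 ≠ 1 ⇒ order 0.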